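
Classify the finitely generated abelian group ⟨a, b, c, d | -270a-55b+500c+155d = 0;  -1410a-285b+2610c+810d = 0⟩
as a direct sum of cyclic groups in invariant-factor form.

rank_ℚ(R)=2; free=4−2=2
SNF(R) diag = [5, 15] → torsion [5, 15]

Answer: M ≅ ℤ^2 ⊕ ℤ/5 ⊕ ℤ/15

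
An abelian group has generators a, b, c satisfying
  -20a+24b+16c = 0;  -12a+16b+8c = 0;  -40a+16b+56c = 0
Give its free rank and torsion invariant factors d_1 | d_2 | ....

Answer: M ≅ ℤ/4 ⊕ ℤ/8 ⊕ ℤ/8

Derivation:
rank_ℚ(R)=3; free=3−3=0
SNF(R) diag = [4, 8, 8] → torsion [4, 8, 8]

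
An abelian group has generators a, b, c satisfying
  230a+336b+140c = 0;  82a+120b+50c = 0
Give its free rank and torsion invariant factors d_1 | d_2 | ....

Answer: M ≅ ℤ^1 ⊕ ℤ/2 ⊕ ℤ/2

Derivation:
rank_ℚ(R)=2; free=3−2=1
SNF(R) diag = [2, 2] → torsion [2, 2]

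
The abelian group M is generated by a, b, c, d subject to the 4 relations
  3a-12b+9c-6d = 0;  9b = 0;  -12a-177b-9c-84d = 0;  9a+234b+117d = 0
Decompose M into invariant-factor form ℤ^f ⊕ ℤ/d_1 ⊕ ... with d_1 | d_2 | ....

Answer: M ≅ ℤ/3 ⊕ ℤ/9 ⊕ ℤ/27 ⊕ ℤ/27

Derivation:
rank_ℚ(R)=4; free=4−4=0
SNF(R) diag = [3, 9, 27, 27] → torsion [3, 9, 27, 27]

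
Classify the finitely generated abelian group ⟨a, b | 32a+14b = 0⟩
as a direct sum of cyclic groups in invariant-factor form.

rank_ℚ(R)=1; free=2−1=1
SNF(R) diag = [2] → torsion [2]

Answer: M ≅ ℤ^1 ⊕ ℤ/2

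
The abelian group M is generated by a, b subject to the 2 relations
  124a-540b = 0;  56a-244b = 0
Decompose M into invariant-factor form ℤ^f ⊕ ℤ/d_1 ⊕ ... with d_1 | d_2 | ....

rank_ℚ(R)=2; free=2−2=0
SNF(R) diag = [4, 4] → torsion [4, 4]

Answer: M ≅ ℤ/4 ⊕ ℤ/4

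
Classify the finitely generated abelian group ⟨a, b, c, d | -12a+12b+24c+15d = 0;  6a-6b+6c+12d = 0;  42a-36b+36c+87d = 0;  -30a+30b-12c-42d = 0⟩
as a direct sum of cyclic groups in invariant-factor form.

Answer: M ≅ ℤ/3 ⊕ ℤ/6 ⊕ ℤ/6 ⊕ ℤ/18

Derivation:
rank_ℚ(R)=4; free=4−4=0
SNF(R) diag = [3, 6, 6, 18] → torsion [3, 6, 6, 18]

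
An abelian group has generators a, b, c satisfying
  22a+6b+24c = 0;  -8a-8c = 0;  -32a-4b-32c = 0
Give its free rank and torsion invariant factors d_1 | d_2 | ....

rank_ℚ(R)=3; free=3−3=0
SNF(R) diag = [2, 4, 8] → torsion [2, 4, 8]

Answer: M ≅ ℤ/2 ⊕ ℤ/4 ⊕ ℤ/8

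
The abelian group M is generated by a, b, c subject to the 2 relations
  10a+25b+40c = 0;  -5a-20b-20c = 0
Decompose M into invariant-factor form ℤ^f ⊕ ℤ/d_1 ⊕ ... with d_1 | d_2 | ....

Answer: M ≅ ℤ^1 ⊕ ℤ/5 ⊕ ℤ/15

Derivation:
rank_ℚ(R)=2; free=3−2=1
SNF(R) diag = [5, 15] → torsion [5, 15]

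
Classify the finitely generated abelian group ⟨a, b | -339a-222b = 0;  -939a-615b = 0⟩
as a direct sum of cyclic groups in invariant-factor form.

rank_ℚ(R)=2; free=2−2=0
SNF(R) diag = [3, 9] → torsion [3, 9]

Answer: M ≅ ℤ/3 ⊕ ℤ/9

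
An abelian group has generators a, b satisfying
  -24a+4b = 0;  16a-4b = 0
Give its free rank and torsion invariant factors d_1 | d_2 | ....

Answer: M ≅ ℤ/4 ⊕ ℤ/8

Derivation:
rank_ℚ(R)=2; free=2−2=0
SNF(R) diag = [4, 8] → torsion [4, 8]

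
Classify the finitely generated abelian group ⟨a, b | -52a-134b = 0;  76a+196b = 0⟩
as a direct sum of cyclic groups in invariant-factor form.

Answer: M ≅ ℤ/2 ⊕ ℤ/4

Derivation:
rank_ℚ(R)=2; free=2−2=0
SNF(R) diag = [2, 4] → torsion [2, 4]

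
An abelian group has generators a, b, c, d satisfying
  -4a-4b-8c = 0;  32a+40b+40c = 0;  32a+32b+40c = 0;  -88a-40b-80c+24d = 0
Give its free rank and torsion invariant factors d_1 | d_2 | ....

Answer: M ≅ ℤ/4 ⊕ ℤ/8 ⊕ ℤ/24 ⊕ ℤ/24

Derivation:
rank_ℚ(R)=4; free=4−4=0
SNF(R) diag = [4, 8, 24, 24] → torsion [4, 8, 24, 24]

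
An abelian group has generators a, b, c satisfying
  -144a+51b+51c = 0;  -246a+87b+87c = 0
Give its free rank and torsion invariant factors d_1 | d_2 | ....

rank_ℚ(R)=2; free=3−2=1
SNF(R) diag = [3, 6] → torsion [3, 6]

Answer: M ≅ ℤ^1 ⊕ ℤ/3 ⊕ ℤ/6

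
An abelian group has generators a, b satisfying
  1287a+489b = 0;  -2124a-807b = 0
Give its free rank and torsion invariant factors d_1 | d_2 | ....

rank_ℚ(R)=2; free=2−2=0
SNF(R) diag = [3, 9] → torsion [3, 9]

Answer: M ≅ ℤ/3 ⊕ ℤ/9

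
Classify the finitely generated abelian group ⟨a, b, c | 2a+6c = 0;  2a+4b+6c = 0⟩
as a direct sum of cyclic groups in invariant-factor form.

rank_ℚ(R)=2; free=3−2=1
SNF(R) diag = [2, 4] → torsion [2, 4]

Answer: M ≅ ℤ^1 ⊕ ℤ/2 ⊕ ℤ/4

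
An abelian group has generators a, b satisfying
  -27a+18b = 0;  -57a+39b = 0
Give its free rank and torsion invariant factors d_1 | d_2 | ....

Answer: M ≅ ℤ/3 ⊕ ℤ/9

Derivation:
rank_ℚ(R)=2; free=2−2=0
SNF(R) diag = [3, 9] → torsion [3, 9]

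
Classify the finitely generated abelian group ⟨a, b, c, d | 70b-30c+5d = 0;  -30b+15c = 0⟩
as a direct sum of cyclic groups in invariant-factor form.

Answer: M ≅ ℤ^2 ⊕ ℤ/5 ⊕ ℤ/15

Derivation:
rank_ℚ(R)=2; free=4−2=2
SNF(R) diag = [5, 15] → torsion [5, 15]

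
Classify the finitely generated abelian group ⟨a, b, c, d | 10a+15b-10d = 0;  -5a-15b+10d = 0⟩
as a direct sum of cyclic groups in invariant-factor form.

Answer: M ≅ ℤ^2 ⊕ ℤ/5 ⊕ ℤ/5

Derivation:
rank_ℚ(R)=2; free=4−2=2
SNF(R) diag = [5, 5] → torsion [5, 5]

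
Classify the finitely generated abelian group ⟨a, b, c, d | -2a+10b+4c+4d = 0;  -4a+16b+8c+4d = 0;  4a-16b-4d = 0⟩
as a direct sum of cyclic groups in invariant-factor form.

Answer: M ≅ ℤ^1 ⊕ ℤ/2 ⊕ ℤ/4 ⊕ ℤ/8

Derivation:
rank_ℚ(R)=3; free=4−3=1
SNF(R) diag = [2, 4, 8] → torsion [2, 4, 8]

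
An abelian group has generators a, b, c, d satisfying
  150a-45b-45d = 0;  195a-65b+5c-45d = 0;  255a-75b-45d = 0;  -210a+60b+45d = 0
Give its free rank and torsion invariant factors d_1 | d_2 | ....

Answer: M ≅ ℤ/5 ⊕ ℤ/15 ⊕ ℤ/15 ⊕ ℤ/45

Derivation:
rank_ℚ(R)=4; free=4−4=0
SNF(R) diag = [5, 15, 15, 45] → torsion [5, 15, 15, 45]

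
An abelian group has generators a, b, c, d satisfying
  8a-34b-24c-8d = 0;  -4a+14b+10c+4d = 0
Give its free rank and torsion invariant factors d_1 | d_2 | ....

rank_ℚ(R)=2; free=4−2=2
SNF(R) diag = [2, 2] → torsion [2, 2]

Answer: M ≅ ℤ^2 ⊕ ℤ/2 ⊕ ℤ/2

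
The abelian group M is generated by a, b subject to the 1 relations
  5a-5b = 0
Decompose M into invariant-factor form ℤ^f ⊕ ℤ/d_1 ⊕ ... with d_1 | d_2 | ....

Answer: M ≅ ℤ^1 ⊕ ℤ/5

Derivation:
rank_ℚ(R)=1; free=2−1=1
SNF(R) diag = [5] → torsion [5]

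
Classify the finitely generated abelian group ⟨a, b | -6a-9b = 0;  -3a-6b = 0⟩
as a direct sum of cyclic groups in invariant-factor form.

rank_ℚ(R)=2; free=2−2=0
SNF(R) diag = [3, 3] → torsion [3, 3]

Answer: M ≅ ℤ/3 ⊕ ℤ/3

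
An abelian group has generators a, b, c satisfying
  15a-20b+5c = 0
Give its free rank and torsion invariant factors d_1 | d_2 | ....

rank_ℚ(R)=1; free=3−1=2
SNF(R) diag = [5] → torsion [5]

Answer: M ≅ ℤ^2 ⊕ ℤ/5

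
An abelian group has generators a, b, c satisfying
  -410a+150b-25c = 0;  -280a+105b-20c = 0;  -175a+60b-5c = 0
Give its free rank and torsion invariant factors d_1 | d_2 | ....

Answer: M ≅ ℤ/5 ⊕ ℤ/15 ⊕ ℤ/15

Derivation:
rank_ℚ(R)=3; free=3−3=0
SNF(R) diag = [5, 15, 15] → torsion [5, 15, 15]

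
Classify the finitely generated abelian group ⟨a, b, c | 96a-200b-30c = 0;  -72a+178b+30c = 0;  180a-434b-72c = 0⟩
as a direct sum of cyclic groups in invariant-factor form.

rank_ℚ(R)=3; free=3−3=0
SNF(R) diag = [2, 6, 12] → torsion [2, 6, 12]

Answer: M ≅ ℤ/2 ⊕ ℤ/6 ⊕ ℤ/12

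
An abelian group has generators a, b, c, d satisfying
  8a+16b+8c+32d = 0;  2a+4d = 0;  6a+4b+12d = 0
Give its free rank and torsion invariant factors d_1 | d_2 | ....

Answer: M ≅ ℤ^1 ⊕ ℤ/2 ⊕ ℤ/4 ⊕ ℤ/8

Derivation:
rank_ℚ(R)=3; free=4−3=1
SNF(R) diag = [2, 4, 8] → torsion [2, 4, 8]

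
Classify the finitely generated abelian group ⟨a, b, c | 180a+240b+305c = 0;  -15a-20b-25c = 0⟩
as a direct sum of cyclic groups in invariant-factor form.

Answer: M ≅ ℤ^1 ⊕ ℤ/5 ⊕ ℤ/5

Derivation:
rank_ℚ(R)=2; free=3−2=1
SNF(R) diag = [5, 5] → torsion [5, 5]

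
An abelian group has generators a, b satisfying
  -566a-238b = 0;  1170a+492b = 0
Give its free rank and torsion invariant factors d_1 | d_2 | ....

rank_ℚ(R)=2; free=2−2=0
SNF(R) diag = [2, 6] → torsion [2, 6]

Answer: M ≅ ℤ/2 ⊕ ℤ/6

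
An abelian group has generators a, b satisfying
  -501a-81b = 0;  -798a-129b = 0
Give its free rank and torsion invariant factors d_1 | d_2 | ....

rank_ℚ(R)=2; free=2−2=0
SNF(R) diag = [3, 3] → torsion [3, 3]

Answer: M ≅ ℤ/3 ⊕ ℤ/3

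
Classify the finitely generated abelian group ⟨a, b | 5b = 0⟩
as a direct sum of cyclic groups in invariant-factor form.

Answer: M ≅ ℤ^1 ⊕ ℤ/5

Derivation:
rank_ℚ(R)=1; free=2−1=1
SNF(R) diag = [5] → torsion [5]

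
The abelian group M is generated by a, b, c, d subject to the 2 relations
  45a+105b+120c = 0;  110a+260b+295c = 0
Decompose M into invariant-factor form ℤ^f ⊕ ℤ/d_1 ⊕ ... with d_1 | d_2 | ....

Answer: M ≅ ℤ^2 ⊕ ℤ/5 ⊕ ℤ/15

Derivation:
rank_ℚ(R)=2; free=4−2=2
SNF(R) diag = [5, 15] → torsion [5, 15]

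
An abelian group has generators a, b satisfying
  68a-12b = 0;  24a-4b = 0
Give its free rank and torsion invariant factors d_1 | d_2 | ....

Answer: M ≅ ℤ/4 ⊕ ℤ/4

Derivation:
rank_ℚ(R)=2; free=2−2=0
SNF(R) diag = [4, 4] → torsion [4, 4]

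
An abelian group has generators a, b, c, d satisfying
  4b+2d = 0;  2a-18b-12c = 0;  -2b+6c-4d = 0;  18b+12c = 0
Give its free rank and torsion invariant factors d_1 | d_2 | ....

rank_ℚ(R)=4; free=4−4=0
SNF(R) diag = [2, 2, 6, 6] → torsion [2, 2, 6, 6]

Answer: M ≅ ℤ/2 ⊕ ℤ/2 ⊕ ℤ/6 ⊕ ℤ/6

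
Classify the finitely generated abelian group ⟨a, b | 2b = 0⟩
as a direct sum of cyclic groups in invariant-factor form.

rank_ℚ(R)=1; free=2−1=1
SNF(R) diag = [2] → torsion [2]

Answer: M ≅ ℤ^1 ⊕ ℤ/2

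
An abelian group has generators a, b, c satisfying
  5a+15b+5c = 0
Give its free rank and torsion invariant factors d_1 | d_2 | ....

Answer: M ≅ ℤ^2 ⊕ ℤ/5

Derivation:
rank_ℚ(R)=1; free=3−1=2
SNF(R) diag = [5] → torsion [5]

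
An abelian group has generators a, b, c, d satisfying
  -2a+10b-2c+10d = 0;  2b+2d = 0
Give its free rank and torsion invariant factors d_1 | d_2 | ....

rank_ℚ(R)=2; free=4−2=2
SNF(R) diag = [2, 2] → torsion [2, 2]

Answer: M ≅ ℤ^2 ⊕ ℤ/2 ⊕ ℤ/2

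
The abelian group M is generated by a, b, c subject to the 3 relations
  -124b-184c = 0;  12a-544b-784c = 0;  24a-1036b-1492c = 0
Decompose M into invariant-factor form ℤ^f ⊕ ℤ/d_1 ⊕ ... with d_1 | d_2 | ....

Answer: M ≅ ℤ/4 ⊕ ℤ/12 ⊕ ℤ/36

Derivation:
rank_ℚ(R)=3; free=3−3=0
SNF(R) diag = [4, 12, 36] → torsion [4, 12, 36]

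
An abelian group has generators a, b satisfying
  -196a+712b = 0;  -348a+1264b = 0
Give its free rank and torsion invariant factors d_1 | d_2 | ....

rank_ℚ(R)=2; free=2−2=0
SNF(R) diag = [4, 8] → torsion [4, 8]

Answer: M ≅ ℤ/4 ⊕ ℤ/8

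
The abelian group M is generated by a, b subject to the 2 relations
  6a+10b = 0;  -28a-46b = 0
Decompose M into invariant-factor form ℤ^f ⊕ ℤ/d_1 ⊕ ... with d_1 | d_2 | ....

rank_ℚ(R)=2; free=2−2=0
SNF(R) diag = [2, 2] → torsion [2, 2]

Answer: M ≅ ℤ/2 ⊕ ℤ/2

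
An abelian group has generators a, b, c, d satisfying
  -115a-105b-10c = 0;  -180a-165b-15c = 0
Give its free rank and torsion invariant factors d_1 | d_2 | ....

rank_ℚ(R)=2; free=4−2=2
SNF(R) diag = [5, 15] → torsion [5, 15]

Answer: M ≅ ℤ^2 ⊕ ℤ/5 ⊕ ℤ/15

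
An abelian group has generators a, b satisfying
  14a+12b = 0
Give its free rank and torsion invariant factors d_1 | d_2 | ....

rank_ℚ(R)=1; free=2−1=1
SNF(R) diag = [2] → torsion [2]

Answer: M ≅ ℤ^1 ⊕ ℤ/2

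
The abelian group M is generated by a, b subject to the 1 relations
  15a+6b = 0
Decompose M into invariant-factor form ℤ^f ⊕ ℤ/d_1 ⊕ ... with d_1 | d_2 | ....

rank_ℚ(R)=1; free=2−1=1
SNF(R) diag = [3] → torsion [3]

Answer: M ≅ ℤ^1 ⊕ ℤ/3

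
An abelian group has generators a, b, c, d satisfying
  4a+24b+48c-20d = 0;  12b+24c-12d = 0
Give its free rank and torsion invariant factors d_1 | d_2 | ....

Answer: M ≅ ℤ^2 ⊕ ℤ/4 ⊕ ℤ/12

Derivation:
rank_ℚ(R)=2; free=4−2=2
SNF(R) diag = [4, 12] → torsion [4, 12]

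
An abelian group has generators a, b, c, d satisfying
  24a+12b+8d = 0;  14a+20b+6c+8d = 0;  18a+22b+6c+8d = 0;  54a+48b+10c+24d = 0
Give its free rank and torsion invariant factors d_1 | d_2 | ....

Answer: M ≅ ℤ/2 ⊕ ℤ/2 ⊕ ℤ/4 ⊕ ℤ/8

Derivation:
rank_ℚ(R)=4; free=4−4=0
SNF(R) diag = [2, 2, 4, 8] → torsion [2, 2, 4, 8]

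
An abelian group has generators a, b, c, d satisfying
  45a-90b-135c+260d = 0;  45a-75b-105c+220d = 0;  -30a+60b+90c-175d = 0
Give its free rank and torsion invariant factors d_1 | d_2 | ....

Answer: M ≅ ℤ^1 ⊕ ℤ/5 ⊕ ℤ/15 ⊕ ℤ/15

Derivation:
rank_ℚ(R)=3; free=4−3=1
SNF(R) diag = [5, 15, 15] → torsion [5, 15, 15]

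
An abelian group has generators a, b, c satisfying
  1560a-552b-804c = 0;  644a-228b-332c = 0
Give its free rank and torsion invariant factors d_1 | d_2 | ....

Answer: M ≅ ℤ^1 ⊕ ℤ/4 ⊕ ℤ/12

Derivation:
rank_ℚ(R)=2; free=3−2=1
SNF(R) diag = [4, 12] → torsion [4, 12]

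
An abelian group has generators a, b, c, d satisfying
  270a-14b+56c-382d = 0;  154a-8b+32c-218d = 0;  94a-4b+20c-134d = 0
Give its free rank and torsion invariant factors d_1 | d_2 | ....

rank_ℚ(R)=3; free=4−3=1
SNF(R) diag = [2, 2, 4] → torsion [2, 2, 4]

Answer: M ≅ ℤ^1 ⊕ ℤ/2 ⊕ ℤ/2 ⊕ ℤ/4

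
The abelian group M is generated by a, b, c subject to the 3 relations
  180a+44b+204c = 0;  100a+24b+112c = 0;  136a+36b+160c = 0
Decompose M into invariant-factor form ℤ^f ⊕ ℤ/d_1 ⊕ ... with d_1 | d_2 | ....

rank_ℚ(R)=3; free=3−3=0
SNF(R) diag = [4, 4, 12] → torsion [4, 4, 12]

Answer: M ≅ ℤ/4 ⊕ ℤ/4 ⊕ ℤ/12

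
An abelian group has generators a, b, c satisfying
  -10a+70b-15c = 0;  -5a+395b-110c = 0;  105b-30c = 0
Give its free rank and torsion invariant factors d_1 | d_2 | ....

rank_ℚ(R)=3; free=3−3=0
SNF(R) diag = [5, 5, 15] → torsion [5, 5, 15]

Answer: M ≅ ℤ/5 ⊕ ℤ/5 ⊕ ℤ/15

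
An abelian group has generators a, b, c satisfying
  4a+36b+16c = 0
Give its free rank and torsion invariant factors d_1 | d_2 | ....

rank_ℚ(R)=1; free=3−1=2
SNF(R) diag = [4] → torsion [4]

Answer: M ≅ ℤ^2 ⊕ ℤ/4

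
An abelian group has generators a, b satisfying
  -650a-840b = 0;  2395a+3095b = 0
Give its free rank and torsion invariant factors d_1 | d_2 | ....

Answer: M ≅ ℤ/5 ⊕ ℤ/10

Derivation:
rank_ℚ(R)=2; free=2−2=0
SNF(R) diag = [5, 10] → torsion [5, 10]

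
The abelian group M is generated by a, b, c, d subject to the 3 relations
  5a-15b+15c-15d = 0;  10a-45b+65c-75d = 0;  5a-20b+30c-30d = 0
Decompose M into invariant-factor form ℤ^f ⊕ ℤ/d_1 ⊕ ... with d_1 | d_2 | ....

Answer: M ≅ ℤ^1 ⊕ ℤ/5 ⊕ ℤ/5 ⊕ ℤ/10

Derivation:
rank_ℚ(R)=3; free=4−3=1
SNF(R) diag = [5, 5, 10] → torsion [5, 5, 10]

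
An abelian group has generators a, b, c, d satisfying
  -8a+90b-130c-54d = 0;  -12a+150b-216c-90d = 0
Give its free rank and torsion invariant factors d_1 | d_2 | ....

rank_ℚ(R)=2; free=4−2=2
SNF(R) diag = [2, 6] → torsion [2, 6]

Answer: M ≅ ℤ^2 ⊕ ℤ/2 ⊕ ℤ/6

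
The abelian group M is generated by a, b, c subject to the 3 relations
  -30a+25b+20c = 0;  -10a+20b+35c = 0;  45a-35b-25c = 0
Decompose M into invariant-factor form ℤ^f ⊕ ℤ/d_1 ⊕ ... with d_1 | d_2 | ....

rank_ℚ(R)=3; free=3−3=0
SNF(R) diag = [5, 5, 15] → torsion [5, 5, 15]

Answer: M ≅ ℤ/5 ⊕ ℤ/5 ⊕ ℤ/15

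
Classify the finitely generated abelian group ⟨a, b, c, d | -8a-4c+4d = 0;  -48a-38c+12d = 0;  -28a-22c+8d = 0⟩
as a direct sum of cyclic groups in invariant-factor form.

rank_ℚ(R)=3; free=4−3=1
SNF(R) diag = [2, 4, 12] → torsion [2, 4, 12]

Answer: M ≅ ℤ^1 ⊕ ℤ/2 ⊕ ℤ/4 ⊕ ℤ/12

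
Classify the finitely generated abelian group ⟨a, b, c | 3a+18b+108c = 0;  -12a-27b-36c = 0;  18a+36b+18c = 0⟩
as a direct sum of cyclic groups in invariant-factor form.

rank_ℚ(R)=3; free=3−3=0
SNF(R) diag = [3, 9, 18] → torsion [3, 9, 18]

Answer: M ≅ ℤ/3 ⊕ ℤ/9 ⊕ ℤ/18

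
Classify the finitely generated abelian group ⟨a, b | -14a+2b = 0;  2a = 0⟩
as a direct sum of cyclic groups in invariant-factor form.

rank_ℚ(R)=2; free=2−2=0
SNF(R) diag = [2, 2] → torsion [2, 2]

Answer: M ≅ ℤ/2 ⊕ ℤ/2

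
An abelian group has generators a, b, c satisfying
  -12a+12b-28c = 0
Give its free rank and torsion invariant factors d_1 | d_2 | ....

rank_ℚ(R)=1; free=3−1=2
SNF(R) diag = [4] → torsion [4]

Answer: M ≅ ℤ^2 ⊕ ℤ/4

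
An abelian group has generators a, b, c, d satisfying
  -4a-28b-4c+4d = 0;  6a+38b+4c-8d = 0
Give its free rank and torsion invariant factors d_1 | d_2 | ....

Answer: M ≅ ℤ^2 ⊕ ℤ/2 ⊕ ℤ/4

Derivation:
rank_ℚ(R)=2; free=4−2=2
SNF(R) diag = [2, 4] → torsion [2, 4]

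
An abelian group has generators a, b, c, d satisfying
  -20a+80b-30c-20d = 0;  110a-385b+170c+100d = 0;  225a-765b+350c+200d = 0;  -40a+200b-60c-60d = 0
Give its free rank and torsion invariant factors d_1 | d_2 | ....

rank_ℚ(R)=4; free=4−4=0
SNF(R) diag = [5, 5, 10, 20] → torsion [5, 5, 10, 20]

Answer: M ≅ ℤ/5 ⊕ ℤ/5 ⊕ ℤ/10 ⊕ ℤ/20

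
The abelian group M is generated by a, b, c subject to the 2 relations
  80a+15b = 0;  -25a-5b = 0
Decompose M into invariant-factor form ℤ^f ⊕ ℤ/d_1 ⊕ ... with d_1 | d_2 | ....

rank_ℚ(R)=2; free=3−2=1
SNF(R) diag = [5, 5] → torsion [5, 5]

Answer: M ≅ ℤ^1 ⊕ ℤ/5 ⊕ ℤ/5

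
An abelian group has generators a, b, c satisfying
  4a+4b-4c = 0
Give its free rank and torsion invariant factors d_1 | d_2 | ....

Answer: M ≅ ℤ^2 ⊕ ℤ/4

Derivation:
rank_ℚ(R)=1; free=3−1=2
SNF(R) diag = [4] → torsion [4]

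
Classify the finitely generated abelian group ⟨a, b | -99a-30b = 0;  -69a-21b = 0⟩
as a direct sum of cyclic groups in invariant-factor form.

rank_ℚ(R)=2; free=2−2=0
SNF(R) diag = [3, 3] → torsion [3, 3]

Answer: M ≅ ℤ/3 ⊕ ℤ/3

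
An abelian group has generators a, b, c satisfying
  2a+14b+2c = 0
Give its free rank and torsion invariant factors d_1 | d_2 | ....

rank_ℚ(R)=1; free=3−1=2
SNF(R) diag = [2] → torsion [2]

Answer: M ≅ ℤ^2 ⊕ ℤ/2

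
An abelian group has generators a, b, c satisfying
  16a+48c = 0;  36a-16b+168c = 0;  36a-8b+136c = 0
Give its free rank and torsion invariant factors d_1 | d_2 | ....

rank_ℚ(R)=3; free=3−3=0
SNF(R) diag = [4, 8, 16] → torsion [4, 8, 16]

Answer: M ≅ ℤ/4 ⊕ ℤ/8 ⊕ ℤ/16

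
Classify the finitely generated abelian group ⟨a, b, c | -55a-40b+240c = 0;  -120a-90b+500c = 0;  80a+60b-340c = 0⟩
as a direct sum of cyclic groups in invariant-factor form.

rank_ℚ(R)=3; free=3−3=0
SNF(R) diag = [5, 10, 20] → torsion [5, 10, 20]

Answer: M ≅ ℤ/5 ⊕ ℤ/10 ⊕ ℤ/20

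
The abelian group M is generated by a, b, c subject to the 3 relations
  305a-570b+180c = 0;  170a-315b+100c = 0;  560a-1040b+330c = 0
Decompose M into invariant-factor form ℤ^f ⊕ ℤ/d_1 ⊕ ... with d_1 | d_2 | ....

rank_ℚ(R)=3; free=3−3=0
SNF(R) diag = [5, 5, 10] → torsion [5, 5, 10]

Answer: M ≅ ℤ/5 ⊕ ℤ/5 ⊕ ℤ/10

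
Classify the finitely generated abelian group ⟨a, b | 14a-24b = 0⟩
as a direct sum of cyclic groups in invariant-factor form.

rank_ℚ(R)=1; free=2−1=1
SNF(R) diag = [2] → torsion [2]

Answer: M ≅ ℤ^1 ⊕ ℤ/2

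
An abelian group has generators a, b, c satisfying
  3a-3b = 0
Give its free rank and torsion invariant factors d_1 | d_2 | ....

Answer: M ≅ ℤ^2 ⊕ ℤ/3

Derivation:
rank_ℚ(R)=1; free=3−1=2
SNF(R) diag = [3] → torsion [3]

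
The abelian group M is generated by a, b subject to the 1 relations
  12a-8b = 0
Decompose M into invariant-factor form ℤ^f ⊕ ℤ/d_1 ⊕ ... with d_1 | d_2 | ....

Answer: M ≅ ℤ^1 ⊕ ℤ/4

Derivation:
rank_ℚ(R)=1; free=2−1=1
SNF(R) diag = [4] → torsion [4]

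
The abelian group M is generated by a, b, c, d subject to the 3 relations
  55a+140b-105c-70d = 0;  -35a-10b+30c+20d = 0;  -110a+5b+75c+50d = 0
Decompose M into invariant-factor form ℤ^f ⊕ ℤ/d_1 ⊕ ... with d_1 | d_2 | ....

Answer: M ≅ ℤ^1 ⊕ ℤ/5 ⊕ ℤ/15 ⊕ ℤ/45

Derivation:
rank_ℚ(R)=3; free=4−3=1
SNF(R) diag = [5, 15, 45] → torsion [5, 15, 45]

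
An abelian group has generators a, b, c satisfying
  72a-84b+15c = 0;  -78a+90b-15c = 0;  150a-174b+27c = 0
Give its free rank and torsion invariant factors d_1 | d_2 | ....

Answer: M ≅ ℤ/3 ⊕ ℤ/6 ⊕ ℤ/12

Derivation:
rank_ℚ(R)=3; free=3−3=0
SNF(R) diag = [3, 6, 12] → torsion [3, 6, 12]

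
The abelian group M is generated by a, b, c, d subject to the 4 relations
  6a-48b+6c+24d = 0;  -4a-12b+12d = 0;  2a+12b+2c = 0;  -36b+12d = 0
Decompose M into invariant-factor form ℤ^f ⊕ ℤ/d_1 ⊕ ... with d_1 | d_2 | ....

rank_ℚ(R)=4; free=4−4=0
SNF(R) diag = [2, 4, 12, 12] → torsion [2, 4, 12, 12]

Answer: M ≅ ℤ/2 ⊕ ℤ/4 ⊕ ℤ/12 ⊕ ℤ/12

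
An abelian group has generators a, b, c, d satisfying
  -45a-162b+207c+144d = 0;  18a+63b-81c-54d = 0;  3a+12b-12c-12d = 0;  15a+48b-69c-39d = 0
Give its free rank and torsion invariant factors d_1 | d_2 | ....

Answer: M ≅ ℤ/3 ⊕ ℤ/3 ⊕ ℤ/9 ⊕ ℤ/9

Derivation:
rank_ℚ(R)=4; free=4−4=0
SNF(R) diag = [3, 3, 9, 9] → torsion [3, 3, 9, 9]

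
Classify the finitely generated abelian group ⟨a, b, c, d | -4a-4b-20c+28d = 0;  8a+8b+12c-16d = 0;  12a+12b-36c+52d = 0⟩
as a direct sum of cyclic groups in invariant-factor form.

rank_ℚ(R)=3; free=4−3=1
SNF(R) diag = [4, 4, 8] → torsion [4, 4, 8]

Answer: M ≅ ℤ^1 ⊕ ℤ/4 ⊕ ℤ/4 ⊕ ℤ/8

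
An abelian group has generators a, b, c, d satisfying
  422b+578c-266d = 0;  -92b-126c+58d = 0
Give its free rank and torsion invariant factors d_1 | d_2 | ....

rank_ℚ(R)=2; free=4−2=2
SNF(R) diag = [2, 2] → torsion [2, 2]

Answer: M ≅ ℤ^2 ⊕ ℤ/2 ⊕ ℤ/2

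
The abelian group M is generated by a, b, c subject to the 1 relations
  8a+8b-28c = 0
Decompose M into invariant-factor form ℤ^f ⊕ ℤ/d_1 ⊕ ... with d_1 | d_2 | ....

rank_ℚ(R)=1; free=3−1=2
SNF(R) diag = [4] → torsion [4]

Answer: M ≅ ℤ^2 ⊕ ℤ/4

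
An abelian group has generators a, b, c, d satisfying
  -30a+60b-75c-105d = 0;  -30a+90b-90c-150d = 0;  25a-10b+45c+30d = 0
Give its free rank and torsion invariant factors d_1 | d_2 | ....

Answer: M ≅ ℤ^1 ⊕ ℤ/5 ⊕ ℤ/15 ⊕ ℤ/30

Derivation:
rank_ℚ(R)=3; free=4−3=1
SNF(R) diag = [5, 15, 30] → torsion [5, 15, 30]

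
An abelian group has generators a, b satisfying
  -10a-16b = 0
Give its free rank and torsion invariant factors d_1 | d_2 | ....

rank_ℚ(R)=1; free=2−1=1
SNF(R) diag = [2] → torsion [2]

Answer: M ≅ ℤ^1 ⊕ ℤ/2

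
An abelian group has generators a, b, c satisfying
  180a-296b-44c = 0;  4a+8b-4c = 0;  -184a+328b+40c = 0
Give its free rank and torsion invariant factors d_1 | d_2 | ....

rank_ℚ(R)=3; free=3−3=0
SNF(R) diag = [4, 8, 24] → torsion [4, 8, 24]

Answer: M ≅ ℤ/4 ⊕ ℤ/8 ⊕ ℤ/24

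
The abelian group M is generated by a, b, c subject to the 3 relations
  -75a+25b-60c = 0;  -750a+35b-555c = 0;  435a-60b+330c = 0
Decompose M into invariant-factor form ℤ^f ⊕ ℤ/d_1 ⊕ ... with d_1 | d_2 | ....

rank_ℚ(R)=3; free=3−3=0
SNF(R) diag = [5, 15, 45] → torsion [5, 15, 45]

Answer: M ≅ ℤ/5 ⊕ ℤ/15 ⊕ ℤ/45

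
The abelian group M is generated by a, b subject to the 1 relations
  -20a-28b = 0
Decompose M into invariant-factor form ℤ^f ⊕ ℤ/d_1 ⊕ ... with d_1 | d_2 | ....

rank_ℚ(R)=1; free=2−1=1
SNF(R) diag = [4] → torsion [4]

Answer: M ≅ ℤ^1 ⊕ ℤ/4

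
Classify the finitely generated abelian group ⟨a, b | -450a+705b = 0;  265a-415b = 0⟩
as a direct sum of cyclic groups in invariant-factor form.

rank_ℚ(R)=2; free=2−2=0
SNF(R) diag = [5, 15] → torsion [5, 15]

Answer: M ≅ ℤ/5 ⊕ ℤ/15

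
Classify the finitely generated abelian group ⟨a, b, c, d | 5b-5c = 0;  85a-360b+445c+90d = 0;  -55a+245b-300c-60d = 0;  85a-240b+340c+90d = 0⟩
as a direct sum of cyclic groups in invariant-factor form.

Answer: M ≅ ℤ/5 ⊕ ℤ/5 ⊕ ℤ/15 ⊕ ℤ/30

Derivation:
rank_ℚ(R)=4; free=4−4=0
SNF(R) diag = [5, 5, 15, 30] → torsion [5, 5, 15, 30]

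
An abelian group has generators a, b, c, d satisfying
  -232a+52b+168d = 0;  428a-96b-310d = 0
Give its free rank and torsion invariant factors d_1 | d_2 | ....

rank_ℚ(R)=2; free=4−2=2
SNF(R) diag = [2, 4] → torsion [2, 4]

Answer: M ≅ ℤ^2 ⊕ ℤ/2 ⊕ ℤ/4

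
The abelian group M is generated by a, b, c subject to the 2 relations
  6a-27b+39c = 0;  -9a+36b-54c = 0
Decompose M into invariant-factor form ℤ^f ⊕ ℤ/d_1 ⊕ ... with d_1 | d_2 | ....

Answer: M ≅ ℤ^1 ⊕ ℤ/3 ⊕ ℤ/9

Derivation:
rank_ℚ(R)=2; free=3−2=1
SNF(R) diag = [3, 9] → torsion [3, 9]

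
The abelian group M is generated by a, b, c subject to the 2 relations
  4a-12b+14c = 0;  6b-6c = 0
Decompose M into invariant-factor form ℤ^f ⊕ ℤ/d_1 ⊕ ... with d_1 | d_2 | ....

Answer: M ≅ ℤ^1 ⊕ ℤ/2 ⊕ ℤ/6

Derivation:
rank_ℚ(R)=2; free=3−2=1
SNF(R) diag = [2, 6] → torsion [2, 6]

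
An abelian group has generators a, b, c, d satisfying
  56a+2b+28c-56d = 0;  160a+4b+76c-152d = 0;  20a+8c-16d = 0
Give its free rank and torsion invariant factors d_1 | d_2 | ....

rank_ℚ(R)=3; free=4−3=1
SNF(R) diag = [2, 4, 4] → torsion [2, 4, 4]

Answer: M ≅ ℤ^1 ⊕ ℤ/2 ⊕ ℤ/4 ⊕ ℤ/4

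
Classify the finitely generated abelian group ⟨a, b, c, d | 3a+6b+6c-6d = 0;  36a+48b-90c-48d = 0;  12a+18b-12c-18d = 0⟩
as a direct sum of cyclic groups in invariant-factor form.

Answer: M ≅ ℤ^1 ⊕ ℤ/3 ⊕ ℤ/6 ⊕ ℤ/18

Derivation:
rank_ℚ(R)=3; free=4−3=1
SNF(R) diag = [3, 6, 18] → torsion [3, 6, 18]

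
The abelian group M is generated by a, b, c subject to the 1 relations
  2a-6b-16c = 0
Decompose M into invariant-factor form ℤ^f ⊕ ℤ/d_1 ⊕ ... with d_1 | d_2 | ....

Answer: M ≅ ℤ^2 ⊕ ℤ/2

Derivation:
rank_ℚ(R)=1; free=3−1=2
SNF(R) diag = [2] → torsion [2]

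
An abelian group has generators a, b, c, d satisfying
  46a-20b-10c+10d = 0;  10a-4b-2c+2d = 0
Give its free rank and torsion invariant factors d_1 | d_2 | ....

Answer: M ≅ ℤ^2 ⊕ ℤ/2 ⊕ ℤ/4

Derivation:
rank_ℚ(R)=2; free=4−2=2
SNF(R) diag = [2, 4] → torsion [2, 4]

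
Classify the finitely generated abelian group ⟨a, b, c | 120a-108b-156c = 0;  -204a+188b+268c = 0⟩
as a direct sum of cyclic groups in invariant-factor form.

rank_ℚ(R)=2; free=3−2=1
SNF(R) diag = [4, 12] → torsion [4, 12]

Answer: M ≅ ℤ^1 ⊕ ℤ/4 ⊕ ℤ/12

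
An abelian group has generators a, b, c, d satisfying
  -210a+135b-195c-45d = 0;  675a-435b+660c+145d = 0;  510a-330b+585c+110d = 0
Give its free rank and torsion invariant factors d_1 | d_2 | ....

rank_ℚ(R)=3; free=4−3=1
SNF(R) diag = [5, 15, 45] → torsion [5, 15, 45]

Answer: M ≅ ℤ^1 ⊕ ℤ/5 ⊕ ℤ/15 ⊕ ℤ/45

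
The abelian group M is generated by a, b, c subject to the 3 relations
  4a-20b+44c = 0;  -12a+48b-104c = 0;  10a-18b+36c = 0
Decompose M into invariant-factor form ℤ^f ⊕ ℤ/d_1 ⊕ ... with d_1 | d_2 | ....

Answer: M ≅ ℤ/2 ⊕ ℤ/4 ⊕ ℤ/4

Derivation:
rank_ℚ(R)=3; free=3−3=0
SNF(R) diag = [2, 4, 4] → torsion [2, 4, 4]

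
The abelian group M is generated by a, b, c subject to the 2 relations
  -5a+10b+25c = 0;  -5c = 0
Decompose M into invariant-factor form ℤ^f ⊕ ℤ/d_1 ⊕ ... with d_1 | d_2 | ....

Answer: M ≅ ℤ^1 ⊕ ℤ/5 ⊕ ℤ/5

Derivation:
rank_ℚ(R)=2; free=3−2=1
SNF(R) diag = [5, 5] → torsion [5, 5]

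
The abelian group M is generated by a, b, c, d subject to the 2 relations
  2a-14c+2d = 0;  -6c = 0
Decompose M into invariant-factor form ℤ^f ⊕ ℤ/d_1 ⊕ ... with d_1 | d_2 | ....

Answer: M ≅ ℤ^2 ⊕ ℤ/2 ⊕ ℤ/6

Derivation:
rank_ℚ(R)=2; free=4−2=2
SNF(R) diag = [2, 6] → torsion [2, 6]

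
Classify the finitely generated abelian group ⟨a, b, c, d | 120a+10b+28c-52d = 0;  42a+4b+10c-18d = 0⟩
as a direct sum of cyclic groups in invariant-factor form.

rank_ℚ(R)=2; free=4−2=2
SNF(R) diag = [2, 2] → torsion [2, 2]

Answer: M ≅ ℤ^2 ⊕ ℤ/2 ⊕ ℤ/2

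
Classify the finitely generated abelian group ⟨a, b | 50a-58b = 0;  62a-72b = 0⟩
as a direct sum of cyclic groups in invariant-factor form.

Answer: M ≅ ℤ/2 ⊕ ℤ/2

Derivation:
rank_ℚ(R)=2; free=2−2=0
SNF(R) diag = [2, 2] → torsion [2, 2]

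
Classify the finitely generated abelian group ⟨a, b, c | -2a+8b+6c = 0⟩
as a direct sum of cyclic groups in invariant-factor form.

Answer: M ≅ ℤ^2 ⊕ ℤ/2

Derivation:
rank_ℚ(R)=1; free=3−1=2
SNF(R) diag = [2] → torsion [2]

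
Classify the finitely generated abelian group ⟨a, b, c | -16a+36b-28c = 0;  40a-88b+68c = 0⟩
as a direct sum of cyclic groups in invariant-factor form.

rank_ℚ(R)=2; free=3−2=1
SNF(R) diag = [4, 4] → torsion [4, 4]

Answer: M ≅ ℤ^1 ⊕ ℤ/4 ⊕ ℤ/4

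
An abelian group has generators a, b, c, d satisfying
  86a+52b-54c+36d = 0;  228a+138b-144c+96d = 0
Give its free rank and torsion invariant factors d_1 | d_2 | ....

Answer: M ≅ ℤ^2 ⊕ ℤ/2 ⊕ ℤ/6

Derivation:
rank_ℚ(R)=2; free=4−2=2
SNF(R) diag = [2, 6] → torsion [2, 6]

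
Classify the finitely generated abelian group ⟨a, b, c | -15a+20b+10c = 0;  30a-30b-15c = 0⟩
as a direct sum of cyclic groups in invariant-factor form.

Answer: M ≅ ℤ^1 ⊕ ℤ/5 ⊕ ℤ/15

Derivation:
rank_ℚ(R)=2; free=3−2=1
SNF(R) diag = [5, 15] → torsion [5, 15]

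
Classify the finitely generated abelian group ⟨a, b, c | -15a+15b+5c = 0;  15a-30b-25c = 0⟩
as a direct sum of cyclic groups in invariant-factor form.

Answer: M ≅ ℤ^1 ⊕ ℤ/5 ⊕ ℤ/15

Derivation:
rank_ℚ(R)=2; free=3−2=1
SNF(R) diag = [5, 15] → torsion [5, 15]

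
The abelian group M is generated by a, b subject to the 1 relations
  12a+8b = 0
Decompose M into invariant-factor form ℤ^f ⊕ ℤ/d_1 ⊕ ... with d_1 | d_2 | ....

rank_ℚ(R)=1; free=2−1=1
SNF(R) diag = [4] → torsion [4]

Answer: M ≅ ℤ^1 ⊕ ℤ/4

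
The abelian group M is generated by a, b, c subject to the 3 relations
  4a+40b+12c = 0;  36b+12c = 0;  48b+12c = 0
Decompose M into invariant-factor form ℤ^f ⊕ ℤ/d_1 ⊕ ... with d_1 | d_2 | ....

rank_ℚ(R)=3; free=3−3=0
SNF(R) diag = [4, 12, 12] → torsion [4, 12, 12]

Answer: M ≅ ℤ/4 ⊕ ℤ/12 ⊕ ℤ/12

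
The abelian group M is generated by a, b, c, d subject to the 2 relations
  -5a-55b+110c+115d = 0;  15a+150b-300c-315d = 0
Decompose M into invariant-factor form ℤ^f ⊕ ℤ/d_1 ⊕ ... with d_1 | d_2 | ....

rank_ℚ(R)=2; free=4−2=2
SNF(R) diag = [5, 15] → torsion [5, 15]

Answer: M ≅ ℤ^2 ⊕ ℤ/5 ⊕ ℤ/15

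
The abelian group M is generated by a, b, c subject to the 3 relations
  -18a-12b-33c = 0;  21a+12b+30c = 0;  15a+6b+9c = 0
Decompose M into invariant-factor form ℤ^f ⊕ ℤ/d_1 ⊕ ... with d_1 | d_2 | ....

Answer: M ≅ ℤ/3 ⊕ ℤ/3 ⊕ ℤ/6

Derivation:
rank_ℚ(R)=3; free=3−3=0
SNF(R) diag = [3, 3, 6] → torsion [3, 3, 6]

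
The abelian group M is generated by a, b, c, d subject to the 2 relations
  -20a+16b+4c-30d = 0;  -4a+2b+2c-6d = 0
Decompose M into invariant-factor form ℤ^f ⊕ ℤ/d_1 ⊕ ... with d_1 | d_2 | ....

rank_ℚ(R)=2; free=4−2=2
SNF(R) diag = [2, 6] → torsion [2, 6]

Answer: M ≅ ℤ^2 ⊕ ℤ/2 ⊕ ℤ/6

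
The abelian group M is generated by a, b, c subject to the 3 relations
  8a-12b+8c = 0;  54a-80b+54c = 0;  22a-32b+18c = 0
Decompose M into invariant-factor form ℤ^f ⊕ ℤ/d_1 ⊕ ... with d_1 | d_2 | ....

Answer: M ≅ ℤ/2 ⊕ ℤ/4 ⊕ ℤ/4

Derivation:
rank_ℚ(R)=3; free=3−3=0
SNF(R) diag = [2, 4, 4] → torsion [2, 4, 4]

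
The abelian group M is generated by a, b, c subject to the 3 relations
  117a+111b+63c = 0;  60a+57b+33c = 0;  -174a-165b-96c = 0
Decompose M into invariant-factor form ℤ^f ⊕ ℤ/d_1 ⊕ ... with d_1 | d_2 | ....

Answer: M ≅ ℤ/3 ⊕ ℤ/3 ⊕ ℤ/3

Derivation:
rank_ℚ(R)=3; free=3−3=0
SNF(R) diag = [3, 3, 3] → torsion [3, 3, 3]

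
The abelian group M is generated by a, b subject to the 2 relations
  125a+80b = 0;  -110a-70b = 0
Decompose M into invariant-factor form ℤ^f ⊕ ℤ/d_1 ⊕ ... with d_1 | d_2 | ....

rank_ℚ(R)=2; free=2−2=0
SNF(R) diag = [5, 10] → torsion [5, 10]

Answer: M ≅ ℤ/5 ⊕ ℤ/10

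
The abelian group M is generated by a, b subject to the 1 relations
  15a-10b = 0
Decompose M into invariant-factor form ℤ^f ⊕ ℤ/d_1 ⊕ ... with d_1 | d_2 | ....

Answer: M ≅ ℤ^1 ⊕ ℤ/5

Derivation:
rank_ℚ(R)=1; free=2−1=1
SNF(R) diag = [5] → torsion [5]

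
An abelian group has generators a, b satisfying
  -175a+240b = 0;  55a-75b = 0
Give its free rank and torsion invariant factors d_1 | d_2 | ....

rank_ℚ(R)=2; free=2−2=0
SNF(R) diag = [5, 15] → torsion [5, 15]

Answer: M ≅ ℤ/5 ⊕ ℤ/15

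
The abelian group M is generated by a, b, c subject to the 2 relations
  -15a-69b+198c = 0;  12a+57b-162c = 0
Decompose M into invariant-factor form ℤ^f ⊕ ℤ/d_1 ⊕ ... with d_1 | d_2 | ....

rank_ℚ(R)=2; free=3−2=1
SNF(R) diag = [3, 9] → torsion [3, 9]

Answer: M ≅ ℤ^1 ⊕ ℤ/3 ⊕ ℤ/9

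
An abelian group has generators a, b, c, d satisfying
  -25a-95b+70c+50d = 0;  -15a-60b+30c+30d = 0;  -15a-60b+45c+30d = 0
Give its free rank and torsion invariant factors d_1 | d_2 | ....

rank_ℚ(R)=3; free=4−3=1
SNF(R) diag = [5, 15, 15] → torsion [5, 15, 15]

Answer: M ≅ ℤ^1 ⊕ ℤ/5 ⊕ ℤ/15 ⊕ ℤ/15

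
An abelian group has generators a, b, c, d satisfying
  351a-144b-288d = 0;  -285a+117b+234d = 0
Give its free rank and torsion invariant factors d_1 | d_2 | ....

Answer: M ≅ ℤ^2 ⊕ ℤ/3 ⊕ ℤ/9

Derivation:
rank_ℚ(R)=2; free=4−2=2
SNF(R) diag = [3, 9] → torsion [3, 9]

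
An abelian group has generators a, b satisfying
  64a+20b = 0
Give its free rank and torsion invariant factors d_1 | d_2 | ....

Answer: M ≅ ℤ^1 ⊕ ℤ/4

Derivation:
rank_ℚ(R)=1; free=2−1=1
SNF(R) diag = [4] → torsion [4]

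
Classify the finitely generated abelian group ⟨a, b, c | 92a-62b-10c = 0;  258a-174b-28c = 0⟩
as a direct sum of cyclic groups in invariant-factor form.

Answer: M ≅ ℤ^1 ⊕ ℤ/2 ⊕ ℤ/2

Derivation:
rank_ℚ(R)=2; free=3−2=1
SNF(R) diag = [2, 2] → torsion [2, 2]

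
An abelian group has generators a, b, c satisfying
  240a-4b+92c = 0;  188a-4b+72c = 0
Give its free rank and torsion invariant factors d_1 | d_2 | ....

rank_ℚ(R)=2; free=3−2=1
SNF(R) diag = [4, 4] → torsion [4, 4]

Answer: M ≅ ℤ^1 ⊕ ℤ/4 ⊕ ℤ/4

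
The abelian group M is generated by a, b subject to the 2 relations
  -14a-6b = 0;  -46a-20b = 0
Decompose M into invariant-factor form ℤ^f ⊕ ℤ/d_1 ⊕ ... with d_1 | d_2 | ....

Answer: M ≅ ℤ/2 ⊕ ℤ/2

Derivation:
rank_ℚ(R)=2; free=2−2=0
SNF(R) diag = [2, 2] → torsion [2, 2]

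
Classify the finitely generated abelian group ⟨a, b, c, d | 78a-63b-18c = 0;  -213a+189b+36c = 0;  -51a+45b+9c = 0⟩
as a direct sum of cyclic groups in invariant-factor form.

rank_ℚ(R)=3; free=4−3=1
SNF(R) diag = [3, 9, 9] → torsion [3, 9, 9]

Answer: M ≅ ℤ^1 ⊕ ℤ/3 ⊕ ℤ/9 ⊕ ℤ/9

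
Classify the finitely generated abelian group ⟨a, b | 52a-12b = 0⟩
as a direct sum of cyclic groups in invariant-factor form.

rank_ℚ(R)=1; free=2−1=1
SNF(R) diag = [4] → torsion [4]

Answer: M ≅ ℤ^1 ⊕ ℤ/4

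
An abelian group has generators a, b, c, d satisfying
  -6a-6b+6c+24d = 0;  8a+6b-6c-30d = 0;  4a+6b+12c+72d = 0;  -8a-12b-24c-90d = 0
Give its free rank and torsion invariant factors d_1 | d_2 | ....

Answer: M ≅ ℤ/2 ⊕ ℤ/6 ⊕ ℤ/18 ⊕ ℤ/54

Derivation:
rank_ℚ(R)=4; free=4−4=0
SNF(R) diag = [2, 6, 18, 54] → torsion [2, 6, 18, 54]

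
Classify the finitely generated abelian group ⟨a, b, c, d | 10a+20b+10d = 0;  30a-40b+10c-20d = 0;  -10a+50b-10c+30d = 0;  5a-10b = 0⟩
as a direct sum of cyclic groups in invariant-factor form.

Answer: M ≅ ℤ/5 ⊕ ℤ/10 ⊕ ℤ/10 ⊕ ℤ/10

Derivation:
rank_ℚ(R)=4; free=4−4=0
SNF(R) diag = [5, 10, 10, 10] → torsion [5, 10, 10, 10]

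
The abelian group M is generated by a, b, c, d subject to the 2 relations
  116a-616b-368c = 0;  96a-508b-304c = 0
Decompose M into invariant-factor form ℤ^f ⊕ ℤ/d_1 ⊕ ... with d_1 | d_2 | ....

Answer: M ≅ ℤ^2 ⊕ ℤ/4 ⊕ ℤ/4

Derivation:
rank_ℚ(R)=2; free=4−2=2
SNF(R) diag = [4, 4] → torsion [4, 4]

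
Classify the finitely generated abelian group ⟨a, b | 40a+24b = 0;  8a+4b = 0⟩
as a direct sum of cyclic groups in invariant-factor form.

rank_ℚ(R)=2; free=2−2=0
SNF(R) diag = [4, 8] → torsion [4, 8]

Answer: M ≅ ℤ/4 ⊕ ℤ/8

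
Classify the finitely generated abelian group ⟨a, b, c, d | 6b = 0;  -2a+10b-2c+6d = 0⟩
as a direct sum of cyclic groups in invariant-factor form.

Answer: M ≅ ℤ^2 ⊕ ℤ/2 ⊕ ℤ/6

Derivation:
rank_ℚ(R)=2; free=4−2=2
SNF(R) diag = [2, 6] → torsion [2, 6]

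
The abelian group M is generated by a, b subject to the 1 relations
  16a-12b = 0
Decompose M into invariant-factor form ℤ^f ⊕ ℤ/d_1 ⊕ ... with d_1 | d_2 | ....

Answer: M ≅ ℤ^1 ⊕ ℤ/4

Derivation:
rank_ℚ(R)=1; free=2−1=1
SNF(R) diag = [4] → torsion [4]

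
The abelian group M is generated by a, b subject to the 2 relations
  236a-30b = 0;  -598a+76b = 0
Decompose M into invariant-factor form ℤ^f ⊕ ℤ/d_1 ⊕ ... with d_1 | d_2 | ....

rank_ℚ(R)=2; free=2−2=0
SNF(R) diag = [2, 2] → torsion [2, 2]

Answer: M ≅ ℤ/2 ⊕ ℤ/2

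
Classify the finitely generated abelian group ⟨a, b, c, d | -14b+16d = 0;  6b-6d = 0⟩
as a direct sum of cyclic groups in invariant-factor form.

Answer: M ≅ ℤ^2 ⊕ ℤ/2 ⊕ ℤ/6

Derivation:
rank_ℚ(R)=2; free=4−2=2
SNF(R) diag = [2, 6] → torsion [2, 6]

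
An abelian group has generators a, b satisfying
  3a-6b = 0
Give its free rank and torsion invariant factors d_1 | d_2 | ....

Answer: M ≅ ℤ^1 ⊕ ℤ/3

Derivation:
rank_ℚ(R)=1; free=2−1=1
SNF(R) diag = [3] → torsion [3]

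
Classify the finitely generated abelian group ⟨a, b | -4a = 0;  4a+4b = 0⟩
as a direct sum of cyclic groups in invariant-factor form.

Answer: M ≅ ℤ/4 ⊕ ℤ/4

Derivation:
rank_ℚ(R)=2; free=2−2=0
SNF(R) diag = [4, 4] → torsion [4, 4]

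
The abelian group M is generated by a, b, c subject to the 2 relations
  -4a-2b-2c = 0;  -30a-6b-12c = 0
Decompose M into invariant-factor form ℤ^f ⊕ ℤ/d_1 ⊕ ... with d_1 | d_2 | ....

rank_ℚ(R)=2; free=3−2=1
SNF(R) diag = [2, 6] → torsion [2, 6]

Answer: M ≅ ℤ^1 ⊕ ℤ/2 ⊕ ℤ/6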